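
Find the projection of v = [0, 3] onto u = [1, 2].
[6/5, 12/5]

The projection of v onto u is proj_u(v) = ((v·u) / (u·u)) · u.
v·u = (0)*(1) + (3)*(2) = 6.
u·u = (1)*(1) + (2)*(2) = 5.
coefficient = 6 / 5 = 6/5.
proj_u(v) = 6/5 · [1, 2] = [6/5, 12/5].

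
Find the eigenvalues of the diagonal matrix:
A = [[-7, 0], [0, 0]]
λ₁ = -7, λ₂ = 0

The characteristic polynomial of A is det(A - λI) = (-7 - λ)(0 - λ) = 0.
The roots are λ = -7 and λ = 0, so the eigenvalues are the diagonal entries.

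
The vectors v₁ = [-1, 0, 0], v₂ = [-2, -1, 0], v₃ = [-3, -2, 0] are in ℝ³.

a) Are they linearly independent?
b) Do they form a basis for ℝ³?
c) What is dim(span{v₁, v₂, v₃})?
Not independent, not a basis, dim(span) = 2

Check whether v₃ can be written as a linear combination of v₁ and v₂.
v₃ = (-1)·v₁ + (2)·v₂ = [-3, -2, 0], so the three vectors are linearly dependent.
Thus they do not form a basis for ℝ³, and dim(span{v₁, v₂, v₃}) = 2 (spanned by v₁ and v₂).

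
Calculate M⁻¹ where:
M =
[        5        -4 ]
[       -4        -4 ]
det(M) = -36
M⁻¹ =
[      1/9      -1/9 ]
[     -1/9     -5/36 ]

For a 2×2 matrix M = [[a, b], [c, d]] with det(M) ≠ 0, M⁻¹ = (1/det(M)) * [[d, -b], [-c, a]].
det(M) = (5)*(-4) - (-4)*(-4) = -20 - 16 = -36.
M⁻¹ = (1/-36) * [[-4, 4], [4, 5]].
Dividing each entry by -36 and reducing:
M⁻¹ =
[      1/9      -1/9 ]
[     -1/9     -5/36 ]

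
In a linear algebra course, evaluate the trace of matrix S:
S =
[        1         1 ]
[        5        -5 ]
tr(S) = 1 - 5 = -4

The trace of a square matrix is the sum of its diagonal entries.
Diagonal entries of S: S[0][0] = 1, S[1][1] = -5.
tr(S) = 1 - 5 = -4.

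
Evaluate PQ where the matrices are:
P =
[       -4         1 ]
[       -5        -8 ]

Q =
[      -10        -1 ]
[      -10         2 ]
PQ =
[       30         6 ]
[      130       -11 ]

Matrix multiplication: (PQ)[i][j] = sum over k of P[i][k] * Q[k][j].
  (PQ)[0][0] = (-4)*(-10) + (1)*(-10) = 30
  (PQ)[0][1] = (-4)*(-1) + (1)*(2) = 6
  (PQ)[1][0] = (-5)*(-10) + (-8)*(-10) = 130
  (PQ)[1][1] = (-5)*(-1) + (-8)*(2) = -11
PQ =
[       30         6 ]
[      130       -11 ]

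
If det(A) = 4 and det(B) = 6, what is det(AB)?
24

Use the multiplicative property of determinants: det(AB) = det(A)*det(B).
det(AB) = (4)*(6) = 24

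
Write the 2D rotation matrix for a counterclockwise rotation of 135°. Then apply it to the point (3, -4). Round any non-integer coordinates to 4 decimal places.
R = [[-√2/2, -√2/2], [√2/2, -√2/2]]; R·(3, -4) = (0.7071, 4.9497)

Rotation matrix formula: R(θ) = [[cos θ, -sin θ], [sin θ, cos θ]]
For θ = 135°:
cos(135°) = -√2/2
sin(135°) = √2/2
R = [[-√2/2, -√2/2], [√2/2, -√2/2]]
Apply to (3, -4): [-√2/2·3 + (-√2/2)·-4, √2/2·3 + -√2/2·-4] = (0.7071, 4.9497)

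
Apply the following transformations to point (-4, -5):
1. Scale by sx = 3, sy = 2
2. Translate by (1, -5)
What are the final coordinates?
(-11, -15)

Step 1: Scale (-4, -5) by (sx, sy) = (3, 2) → (-12, -10)
Step 2: Translate by (1, -5) → (-11, -15)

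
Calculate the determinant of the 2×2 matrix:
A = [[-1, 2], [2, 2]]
-6

For A = [[a, b], [c, d]], det(A) = a*d - b*c.
det(A) = (-1)*(2) - (2)*(2) = -2 - 4 = -6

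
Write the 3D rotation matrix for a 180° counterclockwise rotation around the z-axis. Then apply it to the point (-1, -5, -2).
R = [[-1, 0, 0], [0, -1, 0], [0, 0, 1]]; R·(-1, -5, -2) = (1, 5, -2)

Rotation matrix for 180° around z-axis:
cos(180°) = -1, sin(180°) = 0
R = [[-1, 0, 0], [0, -1, 0], [0, 0, 1]]
Apply to (-1, -5, -2): R·[-1, -5, -2]ᵀ = (1, 5, -2)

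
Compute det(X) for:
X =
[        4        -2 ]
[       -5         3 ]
det(X) = 2

For a 2×2 matrix [[a, b], [c, d]], det = a*d - b*c.
det(X) = (4)*(3) - (-2)*(-5) = 12 - 10 = 2.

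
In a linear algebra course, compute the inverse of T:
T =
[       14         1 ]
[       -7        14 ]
det(T) = 203
T⁻¹ =
[     2/29    -1/203 ]
[     1/29      2/29 ]

For a 2×2 matrix T = [[a, b], [c, d]] with det(T) ≠ 0, T⁻¹ = (1/det(T)) * [[d, -b], [-c, a]].
det(T) = (14)*(14) - (1)*(-7) = 196 + 7 = 203.
T⁻¹ = (1/203) * [[14, -1], [7, 14]].
Dividing each entry by 203 and reducing:
T⁻¹ =
[     2/29    -1/203 ]
[     1/29      2/29 ]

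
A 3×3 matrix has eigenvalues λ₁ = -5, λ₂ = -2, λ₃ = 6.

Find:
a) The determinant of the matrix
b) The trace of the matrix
det = 60, trace = -1

Two standard eigenvalue identities:
- det(A) equals the product of the eigenvalues (counted with multiplicity).
- trace(A) equals the sum of the eigenvalues.
det(A) = (-5)*(-2)*(6) = 60.
trace(A) = -5 - 2 + 6 = -1.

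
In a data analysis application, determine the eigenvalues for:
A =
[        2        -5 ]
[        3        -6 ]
λ = -3, -1

Solve det(A - λI) = 0. For a 2×2 matrix the characteristic equation is λ² - (trace)λ + det = 0.
trace(A) = a + d = 2 - 6 = -4.
det(A) = a*d - b*c = (2)*(-6) - (-5)*(3) = -12 + 15 = 3.
Characteristic equation: λ² - (-4)λ + (3) = 0.
Discriminant = (-4)² - 4*(3) = 16 - 12 = 4.
λ = (-4 ± √4) / 2 = (-4 ± 2) / 2 = -3, -1.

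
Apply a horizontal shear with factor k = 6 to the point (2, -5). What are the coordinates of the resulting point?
(-28, -5)

Shear matrix for horizontal shear with factor k = 6:
[[1, 6], [0, 1]]
Result: (2, -5) → (-28, -5)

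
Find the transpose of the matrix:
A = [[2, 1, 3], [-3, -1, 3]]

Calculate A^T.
[[2, -3], [1, -1], [3, 3]]

The transpose sends entry (i,j) to (j,i); rows become columns.
Row 0 of A: [2, 1, 3] -> column 0 of A^T.
Row 1 of A: [-3, -1, 3] -> column 1 of A^T.
A^T = [[2, -3], [1, -1], [3, 3]]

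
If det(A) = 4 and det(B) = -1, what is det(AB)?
-4

Use the multiplicative property of determinants: det(AB) = det(A)*det(B).
det(AB) = (4)*(-1) = -4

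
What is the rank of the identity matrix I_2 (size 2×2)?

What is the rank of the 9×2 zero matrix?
rank(I_2) = 2, rank(0) = 0

The identity I_2 has 2 columns that are the standard basis vectors e_1, …, e_2. These are linearly independent, so all 2 columns are pivots and rank(I_2) = 2.
The 9×2 zero matrix has every entry zero, so every row is the zero row and there are no pivots; rank(0) = 0.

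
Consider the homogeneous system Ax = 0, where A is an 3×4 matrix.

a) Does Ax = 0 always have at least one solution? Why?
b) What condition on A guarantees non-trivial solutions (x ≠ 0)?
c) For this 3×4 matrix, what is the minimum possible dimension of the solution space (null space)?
a) Yes, x = 0 is always a solution. b) When A has linearly dependent columns (rank < n). c) Minimum nullity = 1.

a) x = 0 satisfies A·0 = 0, so the zero vector is always a solution.
b) Non-trivial solutions exist iff the columns of A are linearly dependent, equivalently rank(A) < n (the number of columns).
c) By rank-nullity, rank(A) + nullity(A) = n = 4. Since A has only 3 rows, rank(A) ≤ 3, so nullity(A) ≥ 4 - 3 = 1.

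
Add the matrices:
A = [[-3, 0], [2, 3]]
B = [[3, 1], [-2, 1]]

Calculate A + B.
[[0, 1], [0, 4]]

Add corresponding elements:
(-3)+(3)=0
(0)+(1)=1
(2)+(-2)=0
(3)+(1)=4
A + B = [[0, 1], [0, 4]]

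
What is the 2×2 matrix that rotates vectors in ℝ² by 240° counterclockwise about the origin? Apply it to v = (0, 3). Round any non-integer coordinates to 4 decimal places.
R = [[-1/2, √3/2], [-√3/2, -1/2]]; R·v = (2.5981, -1.5000)

A counterclockwise rotation by angle θ in ℝ² has matrix R(θ) = [[cos θ, -sin θ], [sin θ, cos θ]].
For θ = 240°: cos θ = -1/2, sin θ = -√3/2.
R(240°) = [[-1/2, √3/2], [-√3/2, -1/2]].
R·v = [-1/2·0 + (√3/2)·3, -√3/2·0 + -1/2·3] = (2.5981, -1.5000).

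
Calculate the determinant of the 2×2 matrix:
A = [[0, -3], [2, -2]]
6

For A = [[a, b], [c, d]], det(A) = a*d - b*c.
det(A) = (0)*(-2) - (-3)*(2) = 0 - -6 = 6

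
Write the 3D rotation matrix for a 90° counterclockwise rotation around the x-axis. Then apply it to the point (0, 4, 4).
R = [[1, 0, 0], [0, 0, -1], [0, 1, 0]]; R·(0, 4, 4) = (0, -4, 4)

Rotation matrix for 90° around x-axis:
cos(90°) = 0, sin(90°) = 1
R = [[1, 0, 0], [0, 0, -1], [0, 1, 0]]
Apply to (0, 4, 4): R·[0, 4, 4]ᵀ = (0, -4, 4)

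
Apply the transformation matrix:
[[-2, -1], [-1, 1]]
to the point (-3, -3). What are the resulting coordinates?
(9, 0)

Matrix multiplication:
[[-2, -1], [-1, 1]] × [-3, -3]ᵀ
= [-2×-3 + -1×-3, -1×-3 + 1×-3]ᵀ
= [9.0000, 0.0000]ᵀ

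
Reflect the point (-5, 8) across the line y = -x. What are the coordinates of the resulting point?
(-8, 5)

Reflection across line y = -x: (-5, 8) → (-8, 5)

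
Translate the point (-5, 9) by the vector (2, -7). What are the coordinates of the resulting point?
(-3, 2)

Translation by (2, -7):
x' = -5 + 2 = -3
y' = 9 + -7 = 2
Homogeneous matrix: [[1, 0, 2], [0, 1, -7], [0, 0, 1]]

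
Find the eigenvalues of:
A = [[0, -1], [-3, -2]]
λ = -3, 1

Solve det(A - λI) = 0. For a 2×2 matrix this is λ² - (trace)λ + det = 0.
trace(A) = 0 - 2 = -2.
det(A) = (0)*(-2) - (-1)*(-3) = 0 - 3 = -3.
Characteristic equation: λ² - (-2)λ + (-3) = 0.
Discriminant: (-2)² - 4*(-3) = 4 + 12 = 16.
Roots: λ = (-2 ± √16) / 2 = -3, 1.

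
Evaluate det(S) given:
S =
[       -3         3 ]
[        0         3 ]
det(S) = -9

For a 2×2 matrix [[a, b], [c, d]], det = a*d - b*c.
det(S) = (-3)*(3) - (3)*(0) = -9 - 0 = -9.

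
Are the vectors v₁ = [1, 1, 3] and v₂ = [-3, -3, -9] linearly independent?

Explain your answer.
No, linearly dependent (v₂ = -3·v₁)

Check whether there is a scalar k with v₂ = k·v₁.
Comparing components, k = -3 satisfies -3·[1, 1, 3] = [-3, -3, -9].
Since v₂ is a scalar multiple of v₁, the two vectors are linearly dependent.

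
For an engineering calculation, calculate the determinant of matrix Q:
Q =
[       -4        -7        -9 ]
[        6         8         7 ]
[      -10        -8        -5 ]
det(Q) = -72

Expand along row 0 (cofactor expansion): det(Q) = a*(e*i - f*h) - b*(d*i - f*g) + c*(d*h - e*g), where the 3×3 is [[a, b, c], [d, e, f], [g, h, i]].
Minor M_00 = (8)*(-5) - (7)*(-8) = -40 + 56 = 16.
Minor M_01 = (6)*(-5) - (7)*(-10) = -30 + 70 = 40.
Minor M_02 = (6)*(-8) - (8)*(-10) = -48 + 80 = 32.
det(Q) = (-4)*(16) - (-7)*(40) + (-9)*(32) = -64 + 280 - 288 = -72.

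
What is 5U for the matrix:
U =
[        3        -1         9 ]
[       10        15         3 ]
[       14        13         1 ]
5U =
[       15        -5        45 ]
[       50        75        15 ]
[       70        65         5 ]

Scalar multiplication is elementwise: (5U)[i][j] = 5 * U[i][j].
  (5U)[0][0] = 5 * (3) = 15
  (5U)[0][1] = 5 * (-1) = -5
  (5U)[0][2] = 5 * (9) = 45
  (5U)[1][0] = 5 * (10) = 50
  (5U)[1][1] = 5 * (15) = 75
  (5U)[1][2] = 5 * (3) = 15
  (5U)[2][0] = 5 * (14) = 70
  (5U)[2][1] = 5 * (13) = 65
  (5U)[2][2] = 5 * (1) = 5
5U =
[       15        -5        45 ]
[       50        75        15 ]
[       70        65         5 ]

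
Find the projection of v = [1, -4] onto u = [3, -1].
[21/10, -7/10]

The projection of v onto u is proj_u(v) = ((v·u) / (u·u)) · u.
v·u = (1)*(3) + (-4)*(-1) = 7.
u·u = (3)*(3) + (-1)*(-1) = 10.
coefficient = 7 / 10 = 7/10.
proj_u(v) = 7/10 · [3, -1] = [21/10, -7/10].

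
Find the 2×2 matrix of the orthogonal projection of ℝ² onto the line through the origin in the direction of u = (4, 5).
[[16/41, 20/41], [20/41, 25/41]]

The orthogonal projection onto the line spanned by a nonzero vector u = (a, b) has matrix P = (u uᵀ) / (uᵀ u) = (1/(a² + b²)) · [[a², ab], [ab, b²]].
Here u = (4, 5), so a² + b² = 16 + 25 = 41.
P = (1/41) · [[16, 20], [20, 25]] = [[16/41, 20/41], [20/41, 25/41]].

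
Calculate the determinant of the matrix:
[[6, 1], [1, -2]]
-13

For a 2×2 matrix [[a, b], [c, d]], det = ad - bc
det = (6)(-2) - (1)(1) = -12 - 1 = -13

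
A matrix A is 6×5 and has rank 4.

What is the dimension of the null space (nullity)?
1

The rank-nullity theorem for an m×n matrix states:
rank(A) + nullity(A) = n (the number of columns).
Here n = 5 and rank(A) = 4, so nullity(A) = 5 - 4 = 1.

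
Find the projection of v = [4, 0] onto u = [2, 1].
[16/5, 8/5]

The projection of v onto u is proj_u(v) = ((v·u) / (u·u)) · u.
v·u = (4)*(2) + (0)*(1) = 8.
u·u = (2)*(2) + (1)*(1) = 5.
coefficient = 8 / 5 = 8/5.
proj_u(v) = 8/5 · [2, 1] = [16/5, 8/5].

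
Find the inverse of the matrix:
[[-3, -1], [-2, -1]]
[[-1, 1], [2, -3]]

For [[a,b],[c,d]], inverse = (1/det)·[[d,-b],[-c,a]]
det = -3·-1 - -1·-2 = 1
Inverse = (1/1)·[[-1, 1], [2, -3]]
        = [[-1, 1], [2, -3]]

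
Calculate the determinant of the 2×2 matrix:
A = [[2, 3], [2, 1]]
-4

For A = [[a, b], [c, d]], det(A) = a*d - b*c.
det(A) = (2)*(1) - (3)*(2) = 2 - 6 = -4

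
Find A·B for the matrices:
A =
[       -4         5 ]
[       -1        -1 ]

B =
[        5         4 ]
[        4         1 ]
AB =
[        0       -11 ]
[       -9        -5 ]

Matrix multiplication: (AB)[i][j] = sum over k of A[i][k] * B[k][j].
  (AB)[0][0] = (-4)*(5) + (5)*(4) = 0
  (AB)[0][1] = (-4)*(4) + (5)*(1) = -11
  (AB)[1][0] = (-1)*(5) + (-1)*(4) = -9
  (AB)[1][1] = (-1)*(4) + (-1)*(1) = -5
AB =
[        0       -11 ]
[       -9        -5 ]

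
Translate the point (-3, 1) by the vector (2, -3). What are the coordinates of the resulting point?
(-1, -2)

Translation by (2, -3):
x' = -3 + 2 = -1
y' = 1 + -3 = -2
Homogeneous matrix: [[1, 0, 2], [0, 1, -3], [0, 0, 1]]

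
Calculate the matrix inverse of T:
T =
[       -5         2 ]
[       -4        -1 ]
det(T) = 13
T⁻¹ =
[    -1/13     -2/13 ]
[     4/13     -5/13 ]

For a 2×2 matrix T = [[a, b], [c, d]] with det(T) ≠ 0, T⁻¹ = (1/det(T)) * [[d, -b], [-c, a]].
det(T) = (-5)*(-1) - (2)*(-4) = 5 + 8 = 13.
T⁻¹ = (1/13) * [[-1, -2], [4, -5]].
Dividing each entry by 13 and reducing:
T⁻¹ =
[    -1/13     -2/13 ]
[     4/13     -5/13 ]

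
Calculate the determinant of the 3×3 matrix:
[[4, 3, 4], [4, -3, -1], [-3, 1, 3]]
-79

Expansion along first row:
det = 4·det([[-3,-1],[1,3]]) - 3·det([[4,-1],[-3,3]]) + 4·det([[4,-3],[-3,1]])
    = 4·(-3·3 - -1·1) - 3·(4·3 - -1·-3) + 4·(4·1 - -3·-3)
    = 4·-8 - 3·9 + 4·-5
    = -32 + -27 + -20 = -79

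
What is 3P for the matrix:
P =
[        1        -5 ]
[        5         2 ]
3P =
[        3       -15 ]
[       15         6 ]

Scalar multiplication is elementwise: (3P)[i][j] = 3 * P[i][j].
  (3P)[0][0] = 3 * (1) = 3
  (3P)[0][1] = 3 * (-5) = -15
  (3P)[1][0] = 3 * (5) = 15
  (3P)[1][1] = 3 * (2) = 6
3P =
[        3       -15 ]
[       15         6 ]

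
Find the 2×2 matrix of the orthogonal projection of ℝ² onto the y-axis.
[[0, 0], [0, 1]]

The orthogonal projection onto the line spanned by a nonzero vector u = (a, b) has matrix P = (u uᵀ) / (uᵀ u) = (1/(a² + b²)) · [[a², ab], [ab, b²]].
Here u = (0, 1), so a² + b² = 0 + 1 = 1.
P = (1/1) · [[0, 0], [0, 1]] = [[0, 0], [0, 1]].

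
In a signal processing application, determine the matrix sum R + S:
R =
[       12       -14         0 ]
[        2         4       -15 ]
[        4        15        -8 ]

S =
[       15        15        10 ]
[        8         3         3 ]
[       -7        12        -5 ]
R + S =
[       27         1        10 ]
[       10         7       -12 ]
[       -3        27       -13 ]

Matrix addition is elementwise: (R+S)[i][j] = R[i][j] + S[i][j].
  (R+S)[0][0] = (12) + (15) = 27
  (R+S)[0][1] = (-14) + (15) = 1
  (R+S)[0][2] = (0) + (10) = 10
  (R+S)[1][0] = (2) + (8) = 10
  (R+S)[1][1] = (4) + (3) = 7
  (R+S)[1][2] = (-15) + (3) = -12
  (R+S)[2][0] = (4) + (-7) = -3
  (R+S)[2][1] = (15) + (12) = 27
  (R+S)[2][2] = (-8) + (-5) = -13
R + S =
[       27         1        10 ]
[       10         7       -12 ]
[       -3        27       -13 ]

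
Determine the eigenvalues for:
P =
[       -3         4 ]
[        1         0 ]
λ = -4, 1

Solve det(P - λI) = 0. For a 2×2 matrix the characteristic equation is λ² - (trace)λ + det = 0.
trace(P) = a + d = -3 + 0 = -3.
det(P) = a*d - b*c = (-3)*(0) - (4)*(1) = 0 - 4 = -4.
Characteristic equation: λ² - (-3)λ + (-4) = 0.
Discriminant = (-3)² - 4*(-4) = 9 + 16 = 25.
λ = (-3 ± √25) / 2 = (-3 ± 5) / 2 = -4, 1.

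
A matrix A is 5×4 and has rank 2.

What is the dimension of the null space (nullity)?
2

The rank-nullity theorem for an m×n matrix states:
rank(A) + nullity(A) = n (the number of columns).
Here n = 4 and rank(A) = 2, so nullity(A) = 4 - 2 = 2.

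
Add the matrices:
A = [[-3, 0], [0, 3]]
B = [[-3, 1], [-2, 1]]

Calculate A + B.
[[-6, 1], [-2, 4]]

Add corresponding elements:
(-3)+(-3)=-6
(0)+(1)=1
(0)+(-2)=-2
(3)+(1)=4
A + B = [[-6, 1], [-2, 4]]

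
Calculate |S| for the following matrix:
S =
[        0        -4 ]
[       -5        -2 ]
det(S) = -20

For a 2×2 matrix [[a, b], [c, d]], det = a*d - b*c.
det(S) = (0)*(-2) - (-4)*(-5) = 0 - 20 = -20.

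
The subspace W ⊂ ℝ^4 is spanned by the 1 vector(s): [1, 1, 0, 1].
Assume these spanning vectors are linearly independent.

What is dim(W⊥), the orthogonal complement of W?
dim(W⊥) = 3

For any subspace W of ℝ^n, dim(W) + dim(W⊥) = n (the whole-space dimension).
Here the given 1 vectors are linearly independent, so dim(W) = 1.
Thus dim(W⊥) = n - dim(W) = 4 - 1 = 3.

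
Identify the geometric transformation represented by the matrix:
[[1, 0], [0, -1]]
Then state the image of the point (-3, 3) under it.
reflection across the x-axis; image of (-3, 3) is (-3, -3)

This is a symmetric orthogonal matrix with determinant -1, which characterizes a reflection in ℝ².
The matrix [[1, 0], [0, -1]] represents: reflection across the x-axis.
Applying it to (-3, 3): [1·-3 + 0·3, 0·-3 + -1·3] = (-3, -3).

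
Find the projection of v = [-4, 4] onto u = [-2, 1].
[-24/5, 12/5]

The projection of v onto u is proj_u(v) = ((v·u) / (u·u)) · u.
v·u = (-4)*(-2) + (4)*(1) = 12.
u·u = (-2)*(-2) + (1)*(1) = 5.
coefficient = 12 / 5 = 12/5.
proj_u(v) = 12/5 · [-2, 1] = [-24/5, 12/5].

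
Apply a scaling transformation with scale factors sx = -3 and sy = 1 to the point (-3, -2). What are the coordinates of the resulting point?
(9, -2)

Scaling matrix:
[[-3, 0], [0, 1]]
Result: (-3 × -3, -2 × 1) = (9, -2)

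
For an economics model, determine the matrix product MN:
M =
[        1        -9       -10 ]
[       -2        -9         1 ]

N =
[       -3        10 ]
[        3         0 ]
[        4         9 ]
MN =
[      -70       -80 ]
[      -17       -11 ]

Matrix multiplication: (MN)[i][j] = sum over k of M[i][k] * N[k][j].
  (MN)[0][0] = (1)*(-3) + (-9)*(3) + (-10)*(4) = -70
  (MN)[0][1] = (1)*(10) + (-9)*(0) + (-10)*(9) = -80
  (MN)[1][0] = (-2)*(-3) + (-9)*(3) + (1)*(4) = -17
  (MN)[1][1] = (-2)*(10) + (-9)*(0) + (1)*(9) = -11
MN =
[      -70       -80 ]
[      -17       -11 ]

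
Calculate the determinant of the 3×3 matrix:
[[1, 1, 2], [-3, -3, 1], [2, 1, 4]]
7

Expansion along first row:
det = 1·det([[-3,1],[1,4]]) - 1·det([[-3,1],[2,4]]) + 2·det([[-3,-3],[2,1]])
    = 1·(-3·4 - 1·1) - 1·(-3·4 - 1·2) + 2·(-3·1 - -3·2)
    = 1·-13 - 1·-14 + 2·3
    = -13 + 14 + 6 = 7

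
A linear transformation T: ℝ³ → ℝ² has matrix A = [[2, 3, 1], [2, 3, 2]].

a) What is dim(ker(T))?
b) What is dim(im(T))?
dim(ker) = 1, dim(im) = 2

The two rows are not scalar multiples of one another (no single k satisfies row 2 = k × row 1), so they are linearly independent.
Thus rank(A) = 2.
dim(im(T)) = rank(A) = 2.
By the rank-nullity theorem applied to T: ℝ³ → ℝ², rank(A) + nullity(A) = 3 (the domain dimension), so dim(ker(T)) = 3 - 2 = 1.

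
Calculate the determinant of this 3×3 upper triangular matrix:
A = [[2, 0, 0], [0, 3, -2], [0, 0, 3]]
18

The determinant of a triangular matrix is the product of its diagonal entries (the off-diagonal entries above the diagonal do not affect it).
det(A) = (2) * (3) * (3) = 18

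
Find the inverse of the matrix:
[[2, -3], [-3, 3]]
[[-1, -1], [-1, -2/3]]

For [[a,b],[c,d]], inverse = (1/det)·[[d,-b],[-c,a]]
det = 2·3 - -3·-3 = -3
Inverse = (1/-3)·[[3, 3], [3, 2]]
        = [[-1, -1], [-1, -2/3]]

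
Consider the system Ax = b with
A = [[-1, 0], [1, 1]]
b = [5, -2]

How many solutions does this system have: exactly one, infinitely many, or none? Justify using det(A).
Exactly one solution

Compute det(A) = (-1)*(1) - (0)*(1) = -1.
Because det(A) ≠ 0, A is invertible and Ax = b has a unique solution for every b (here x = A⁻¹ b).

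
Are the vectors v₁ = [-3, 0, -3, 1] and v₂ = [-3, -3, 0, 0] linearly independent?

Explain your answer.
Yes, linearly independent

Two vectors are linearly dependent iff one is a scalar multiple of the other.
No single scalar k satisfies v₂ = k·v₁ (the ratios of corresponding entries disagree), so v₁ and v₂ are linearly independent.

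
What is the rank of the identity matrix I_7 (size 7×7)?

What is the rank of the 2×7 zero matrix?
rank(I_7) = 7, rank(0) = 0

The identity I_7 has 7 columns that are the standard basis vectors e_1, …, e_7. These are linearly independent, so all 7 columns are pivots and rank(I_7) = 7.
The 2×7 zero matrix has every entry zero, so every row is the zero row and there are no pivots; rank(0) = 0.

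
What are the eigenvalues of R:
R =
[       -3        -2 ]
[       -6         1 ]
λ = -5, 3

Solve det(R - λI) = 0. For a 2×2 matrix the characteristic equation is λ² - (trace)λ + det = 0.
trace(R) = a + d = -3 + 1 = -2.
det(R) = a*d - b*c = (-3)*(1) - (-2)*(-6) = -3 - 12 = -15.
Characteristic equation: λ² - (-2)λ + (-15) = 0.
Discriminant = (-2)² - 4*(-15) = 4 + 60 = 64.
λ = (-2 ± √64) / 2 = (-2 ± 8) / 2 = -5, 3.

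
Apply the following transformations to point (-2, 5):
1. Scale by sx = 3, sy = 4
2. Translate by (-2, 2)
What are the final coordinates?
(-8, 22)

Step 1: Scale (-2, 5) by (sx, sy) = (3, 4) → (-6, 20)
Step 2: Translate by (-2, 2) → (-8, 22)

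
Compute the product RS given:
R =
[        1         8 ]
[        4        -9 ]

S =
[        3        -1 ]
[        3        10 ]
RS =
[       27        79 ]
[      -15       -94 ]

Matrix multiplication: (RS)[i][j] = sum over k of R[i][k] * S[k][j].
  (RS)[0][0] = (1)*(3) + (8)*(3) = 27
  (RS)[0][1] = (1)*(-1) + (8)*(10) = 79
  (RS)[1][0] = (4)*(3) + (-9)*(3) = -15
  (RS)[1][1] = (4)*(-1) + (-9)*(10) = -94
RS =
[       27        79 ]
[      -15       -94 ]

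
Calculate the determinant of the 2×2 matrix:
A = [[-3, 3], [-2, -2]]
12

For A = [[a, b], [c, d]], det(A) = a*d - b*c.
det(A) = (-3)*(-2) - (3)*(-2) = 6 - -6 = 12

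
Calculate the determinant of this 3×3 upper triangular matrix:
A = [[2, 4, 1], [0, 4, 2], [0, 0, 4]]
32

The determinant of a triangular matrix is the product of its diagonal entries (the off-diagonal entries above the diagonal do not affect it).
det(A) = (2) * (4) * (4) = 32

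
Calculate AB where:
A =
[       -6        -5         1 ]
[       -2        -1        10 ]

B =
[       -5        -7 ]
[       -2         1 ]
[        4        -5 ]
AB =
[       44        32 ]
[       52       -37 ]

Matrix multiplication: (AB)[i][j] = sum over k of A[i][k] * B[k][j].
  (AB)[0][0] = (-6)*(-5) + (-5)*(-2) + (1)*(4) = 44
  (AB)[0][1] = (-6)*(-7) + (-5)*(1) + (1)*(-5) = 32
  (AB)[1][0] = (-2)*(-5) + (-1)*(-2) + (10)*(4) = 52
  (AB)[1][1] = (-2)*(-7) + (-1)*(1) + (10)*(-5) = -37
AB =
[       44        32 ]
[       52       -37 ]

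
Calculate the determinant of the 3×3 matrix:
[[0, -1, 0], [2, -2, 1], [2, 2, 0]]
-2

Expansion along first row:
det = 0·det([[-2,1],[2,0]]) - -1·det([[2,1],[2,0]]) + 0·det([[2,-2],[2,2]])
    = 0·(-2·0 - 1·2) - -1·(2·0 - 1·2) + 0·(2·2 - -2·2)
    = 0·-2 - -1·-2 + 0·8
    = 0 + -2 + 0 = -2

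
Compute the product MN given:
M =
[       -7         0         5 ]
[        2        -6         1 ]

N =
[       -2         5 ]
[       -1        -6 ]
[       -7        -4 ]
MN =
[      -21       -55 ]
[       -5        42 ]

Matrix multiplication: (MN)[i][j] = sum over k of M[i][k] * N[k][j].
  (MN)[0][0] = (-7)*(-2) + (0)*(-1) + (5)*(-7) = -21
  (MN)[0][1] = (-7)*(5) + (0)*(-6) + (5)*(-4) = -55
  (MN)[1][0] = (2)*(-2) + (-6)*(-1) + (1)*(-7) = -5
  (MN)[1][1] = (2)*(5) + (-6)*(-6) + (1)*(-4) = 42
MN =
[      -21       -55 ]
[       -5        42 ]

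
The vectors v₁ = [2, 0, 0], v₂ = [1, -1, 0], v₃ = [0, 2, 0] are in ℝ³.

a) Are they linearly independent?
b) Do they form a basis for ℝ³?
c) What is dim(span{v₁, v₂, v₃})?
Not independent, not a basis, dim(span) = 2

Check whether v₃ can be written as a linear combination of v₁ and v₂.
v₃ = (1)·v₁ + (-2)·v₂ = [0, 2, 0], so the three vectors are linearly dependent.
Thus they do not form a basis for ℝ³, and dim(span{v₁, v₂, v₃}) = 2 (spanned by v₁ and v₂).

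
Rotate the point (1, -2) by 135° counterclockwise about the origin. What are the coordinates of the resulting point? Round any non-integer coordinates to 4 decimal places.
(0.7071, 2.1213)

Rotation matrix R(θ) = [[cos θ, -sin θ], [sin θ, cos θ]]; for θ = 135°:
R = [[-√2/2, -√2/2], [√2/2, -√2/2]]
Result: R × [1, -2]ᵀ = [-√2/2·1 + (-√2/2)·-2, √2/2·1 + (-√2/2)·-2]ᵀ = (0.7071, 2.1213)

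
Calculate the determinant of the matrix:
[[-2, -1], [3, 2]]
-1

For a 2×2 matrix [[a, b], [c, d]], det = ad - bc
det = (-2)(2) - (-1)(3) = -4 - -3 = -1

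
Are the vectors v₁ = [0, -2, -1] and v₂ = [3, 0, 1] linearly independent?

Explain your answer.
Yes, linearly independent

Two vectors are linearly dependent iff one is a scalar multiple of the other.
No single scalar k satisfies v₂ = k·v₁ (the ratios of corresponding entries disagree), so v₁ and v₂ are linearly independent.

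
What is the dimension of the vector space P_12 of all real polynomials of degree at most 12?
Dimension = 13

A polynomial of degree at most 12 can be written as a₀ + a₁x + a₂x² + … + a_12x^12, with 13 free coefficients a₀, …, a_12.
The set {1, x, x², …, x^12} is a basis: it spans P_12 (every such polynomial is a linear combination of these) and is linearly independent (a polynomial is zero iff all its coefficients are zero).
Therefore dim(P_12) = 12 + 1 = 13.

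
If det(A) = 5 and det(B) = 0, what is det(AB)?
0

Use the multiplicative property of determinants: det(AB) = det(A)*det(B).
det(AB) = (5)*(0) = 0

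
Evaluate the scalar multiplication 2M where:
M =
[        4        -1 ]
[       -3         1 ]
2M =
[        8        -2 ]
[       -6         2 ]

Scalar multiplication is elementwise: (2M)[i][j] = 2 * M[i][j].
  (2M)[0][0] = 2 * (4) = 8
  (2M)[0][1] = 2 * (-1) = -2
  (2M)[1][0] = 2 * (-3) = -6
  (2M)[1][1] = 2 * (1) = 2
2M =
[        8        -2 ]
[       -6         2 ]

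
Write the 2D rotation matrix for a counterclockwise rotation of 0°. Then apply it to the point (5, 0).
R = [[1, 0], [0, 1]]; R·(5, 0) = (5, 0)

Rotation matrix formula: R(θ) = [[cos θ, -sin θ], [sin θ, cos θ]]
For θ = 0°:
cos(0°) = 1
sin(0°) = 0
R = [[1, 0], [0, 1]]
Apply to (5, 0): [1·5 + (0)·0, 0·5 + 1·0] = (5, 0)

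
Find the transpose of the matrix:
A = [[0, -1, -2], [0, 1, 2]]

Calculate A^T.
[[0, 0], [-1, 1], [-2, 2]]

The transpose sends entry (i,j) to (j,i); rows become columns.
Row 0 of A: [0, -1, -2] -> column 0 of A^T.
Row 1 of A: [0, 1, 2] -> column 1 of A^T.
A^T = [[0, 0], [-1, 1], [-2, 2]]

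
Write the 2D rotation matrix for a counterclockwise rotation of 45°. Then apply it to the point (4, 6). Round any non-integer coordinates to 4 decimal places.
R = [[√2/2, -√2/2], [√2/2, √2/2]]; R·(4, 6) = (-1.4142, 7.0711)

Rotation matrix formula: R(θ) = [[cos θ, -sin θ], [sin θ, cos θ]]
For θ = 45°:
cos(45°) = √2/2
sin(45°) = √2/2
R = [[√2/2, -√2/2], [√2/2, √2/2]]
Apply to (4, 6): [√2/2·4 + (-√2/2)·6, √2/2·4 + √2/2·6] = (-1.4142, 7.0711)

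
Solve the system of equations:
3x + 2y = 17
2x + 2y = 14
x = 3, y = 4

Use elimination (row reduction):
Equation 1: 3x + 2y = 17.
Equation 2: 2x + 2y = 14.
Multiply Eq1 by 2 and Eq2 by 3: 6x + 4y = 34;  6x + 6y = 42.
Subtract: (2)y = 8, so y = 4.
Back-substitute into Eq1: 3x + 2*(4) = 17, so x = 3.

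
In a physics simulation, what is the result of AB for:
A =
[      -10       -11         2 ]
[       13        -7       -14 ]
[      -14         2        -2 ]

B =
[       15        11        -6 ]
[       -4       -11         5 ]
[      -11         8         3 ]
AB =
[     -128        27        11 ]
[      377       108      -155 ]
[     -196      -192        88 ]

Matrix multiplication: (AB)[i][j] = sum over k of A[i][k] * B[k][j].
  (AB)[0][0] = (-10)*(15) + (-11)*(-4) + (2)*(-11) = -128
  (AB)[0][1] = (-10)*(11) + (-11)*(-11) + (2)*(8) = 27
  (AB)[0][2] = (-10)*(-6) + (-11)*(5) + (2)*(3) = 11
  (AB)[1][0] = (13)*(15) + (-7)*(-4) + (-14)*(-11) = 377
  (AB)[1][1] = (13)*(11) + (-7)*(-11) + (-14)*(8) = 108
  (AB)[1][2] = (13)*(-6) + (-7)*(5) + (-14)*(3) = -155
  (AB)[2][0] = (-14)*(15) + (2)*(-4) + (-2)*(-11) = -196
  (AB)[2][1] = (-14)*(11) + (2)*(-11) + (-2)*(8) = -192
  (AB)[2][2] = (-14)*(-6) + (2)*(5) + (-2)*(3) = 88
AB =
[     -128        27        11 ]
[      377       108      -155 ]
[     -196      -192        88 ]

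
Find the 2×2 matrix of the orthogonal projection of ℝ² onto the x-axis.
[[1, 0], [0, 0]]

The orthogonal projection onto the line spanned by a nonzero vector u = (a, b) has matrix P = (u uᵀ) / (uᵀ u) = (1/(a² + b²)) · [[a², ab], [ab, b²]].
Here u = (1, 0), so a² + b² = 1 + 0 = 1.
P = (1/1) · [[1, 0], [0, 0]] = [[1, 0], [0, 0]].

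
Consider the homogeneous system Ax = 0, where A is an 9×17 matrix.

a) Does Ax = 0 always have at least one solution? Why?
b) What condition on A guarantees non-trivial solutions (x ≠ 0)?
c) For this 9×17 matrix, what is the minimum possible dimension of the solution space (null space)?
a) Yes, x = 0 is always a solution. b) When A has linearly dependent columns (rank < n). c) Minimum nullity = 8.

a) x = 0 satisfies A·0 = 0, so the zero vector is always a solution.
b) Non-trivial solutions exist iff the columns of A are linearly dependent, equivalently rank(A) < n (the number of columns).
c) By rank-nullity, rank(A) + nullity(A) = n = 17. Since A has only 9 rows, rank(A) ≤ 9, so nullity(A) ≥ 17 - 9 = 8.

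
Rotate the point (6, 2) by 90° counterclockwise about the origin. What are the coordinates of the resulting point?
(-2, 6)

Rotation matrix R(θ) = [[cos θ, -sin θ], [sin θ, cos θ]]; for θ = 90°:
R = [[0, -1], [1, 0]]
Result: R × [6, 2]ᵀ = [0·6 + (-1)·2, 1·6 + (0)·2]ᵀ = (-2, 6)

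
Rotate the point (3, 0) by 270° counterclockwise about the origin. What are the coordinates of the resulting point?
(0, -3)

Rotation matrix R(θ) = [[cos θ, -sin θ], [sin θ, cos θ]]; for θ = 270°:
R = [[0, 1], [-1, 0]]
Result: R × [3, 0]ᵀ = [0·3 + (1)·0, -1·3 + (0)·0]ᵀ = (0, -3)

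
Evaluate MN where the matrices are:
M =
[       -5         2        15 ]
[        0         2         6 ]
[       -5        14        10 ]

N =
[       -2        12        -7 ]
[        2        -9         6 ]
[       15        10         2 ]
MN =
[      239        72        77 ]
[       94        42        24 ]
[      188       -86       139 ]

Matrix multiplication: (MN)[i][j] = sum over k of M[i][k] * N[k][j].
  (MN)[0][0] = (-5)*(-2) + (2)*(2) + (15)*(15) = 239
  (MN)[0][1] = (-5)*(12) + (2)*(-9) + (15)*(10) = 72
  (MN)[0][2] = (-5)*(-7) + (2)*(6) + (15)*(2) = 77
  (MN)[1][0] = (0)*(-2) + (2)*(2) + (6)*(15) = 94
  (MN)[1][1] = (0)*(12) + (2)*(-9) + (6)*(10) = 42
  (MN)[1][2] = (0)*(-7) + (2)*(6) + (6)*(2) = 24
  (MN)[2][0] = (-5)*(-2) + (14)*(2) + (10)*(15) = 188
  (MN)[2][1] = (-5)*(12) + (14)*(-9) + (10)*(10) = -86
  (MN)[2][2] = (-5)*(-7) + (14)*(6) + (10)*(2) = 139
MN =
[      239        72        77 ]
[       94        42        24 ]
[      188       -86       139 ]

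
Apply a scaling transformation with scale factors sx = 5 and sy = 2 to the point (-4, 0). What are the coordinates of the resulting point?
(-20, 0)

Scaling matrix:
[[5, 0], [0, 2]]
Result: (-4 × 5, 0 × 2) = (-20, 0)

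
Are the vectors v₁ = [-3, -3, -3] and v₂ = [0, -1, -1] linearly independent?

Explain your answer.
Yes, linearly independent

Two vectors are linearly dependent iff one is a scalar multiple of the other.
No single scalar k satisfies v₂ = k·v₁ (the ratios of corresponding entries disagree), so v₁ and v₂ are linearly independent.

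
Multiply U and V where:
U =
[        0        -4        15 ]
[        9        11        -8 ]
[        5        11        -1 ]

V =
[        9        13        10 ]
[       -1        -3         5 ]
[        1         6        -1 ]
UV =
[       19       102       -35 ]
[       62        36       153 ]
[       33        26       106 ]

Matrix multiplication: (UV)[i][j] = sum over k of U[i][k] * V[k][j].
  (UV)[0][0] = (0)*(9) + (-4)*(-1) + (15)*(1) = 19
  (UV)[0][1] = (0)*(13) + (-4)*(-3) + (15)*(6) = 102
  (UV)[0][2] = (0)*(10) + (-4)*(5) + (15)*(-1) = -35
  (UV)[1][0] = (9)*(9) + (11)*(-1) + (-8)*(1) = 62
  (UV)[1][1] = (9)*(13) + (11)*(-3) + (-8)*(6) = 36
  (UV)[1][2] = (9)*(10) + (11)*(5) + (-8)*(-1) = 153
  (UV)[2][0] = (5)*(9) + (11)*(-1) + (-1)*(1) = 33
  (UV)[2][1] = (5)*(13) + (11)*(-3) + (-1)*(6) = 26
  (UV)[2][2] = (5)*(10) + (11)*(5) + (-1)*(-1) = 106
UV =
[       19       102       -35 ]
[       62        36       153 ]
[       33        26       106 ]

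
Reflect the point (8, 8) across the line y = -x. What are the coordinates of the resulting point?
(-8, -8)

Reflection across line y = -x: (8, 8) → (-8, -8)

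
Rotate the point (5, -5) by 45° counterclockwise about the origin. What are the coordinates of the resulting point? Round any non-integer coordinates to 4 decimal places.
(7.0711, 0.0000)

Rotation matrix R(θ) = [[cos θ, -sin θ], [sin θ, cos θ]]; for θ = 45°:
R = [[√2/2, -√2/2], [√2/2, √2/2]]
Result: R × [5, -5]ᵀ = [√2/2·5 + (-√2/2)·-5, √2/2·5 + (√2/2)·-5]ᵀ = (7.0711, 0.0000)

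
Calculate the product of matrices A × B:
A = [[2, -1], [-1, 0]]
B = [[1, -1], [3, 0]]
[[-1, -2], [-1, 1]]

Matrix multiplication:
C[0][0] = 2×1 + -1×3 = -1
C[0][1] = 2×-1 + -1×0 = -2
C[1][0] = -1×1 + 0×3 = -1
C[1][1] = -1×-1 + 0×0 = 1
Result: [[-1, -2], [-1, 1]]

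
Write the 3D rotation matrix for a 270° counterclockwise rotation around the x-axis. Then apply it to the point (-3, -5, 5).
R = [[1, 0, 0], [0, 0, 1], [0, -1, 0]]; R·(-3, -5, 5) = (-3, 5, 5)

Rotation matrix for 270° around x-axis:
cos(270°) = 0, sin(270°) = -1
R = [[1, 0, 0], [0, 0, 1], [0, -1, 0]]
Apply to (-3, -5, 5): R·[-3, -5, 5]ᵀ = (-3, 5, 5)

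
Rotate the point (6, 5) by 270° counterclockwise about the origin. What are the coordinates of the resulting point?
(5, -6)

Rotation matrix R(θ) = [[cos θ, -sin θ], [sin θ, cos θ]]; for θ = 270°:
R = [[0, 1], [-1, 0]]
Result: R × [6, 5]ᵀ = [0·6 + (1)·5, -1·6 + (0)·5]ᵀ = (5, -6)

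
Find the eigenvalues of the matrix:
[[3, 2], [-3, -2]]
λ = 0 and λ = 1

Characteristic equation: det(A - λI) = 0
λ² - (trace)λ + (det) = 0
λ² - (1)λ + (0) = 0
λ² - 1λ + 0 = 0
Solving: λ = 0, 1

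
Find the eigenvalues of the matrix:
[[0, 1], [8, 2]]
λ = -2 and λ = 4

Characteristic equation: det(A - λI) = 0
λ² - (trace)λ + (det) = 0
λ² - (2)λ + (-8) = 0
λ² - 2λ - 8 = 0
Solving: λ = -2, 4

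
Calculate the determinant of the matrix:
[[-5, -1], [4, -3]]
19

For a 2×2 matrix [[a, b], [c, d]], det = ad - bc
det = (-5)(-3) - (-1)(4) = 15 - -4 = 19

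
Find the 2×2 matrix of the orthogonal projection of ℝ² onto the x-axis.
[[1, 0], [0, 0]]

The orthogonal projection onto the line spanned by a nonzero vector u = (a, b) has matrix P = (u uᵀ) / (uᵀ u) = (1/(a² + b²)) · [[a², ab], [ab, b²]].
Here u = (1, 0), so a² + b² = 1 + 0 = 1.
P = (1/1) · [[1, 0], [0, 0]] = [[1, 0], [0, 0]].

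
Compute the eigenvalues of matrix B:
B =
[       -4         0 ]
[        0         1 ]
λ = -4, 1

Solve det(B - λI) = 0. For a 2×2 matrix the characteristic equation is λ² - (trace)λ + det = 0.
trace(B) = a + d = -4 + 1 = -3.
det(B) = a*d - b*c = (-4)*(1) - (0)*(0) = -4 - 0 = -4.
Characteristic equation: λ² - (-3)λ + (-4) = 0.
Discriminant = (-3)² - 4*(-4) = 9 + 16 = 25.
λ = (-3 ± √25) / 2 = (-3 ± 5) / 2 = -4, 1.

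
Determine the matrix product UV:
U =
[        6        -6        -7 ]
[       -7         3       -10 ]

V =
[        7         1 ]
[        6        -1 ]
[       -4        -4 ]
UV =
[       34        40 ]
[        9        30 ]

Matrix multiplication: (UV)[i][j] = sum over k of U[i][k] * V[k][j].
  (UV)[0][0] = (6)*(7) + (-6)*(6) + (-7)*(-4) = 34
  (UV)[0][1] = (6)*(1) + (-6)*(-1) + (-7)*(-4) = 40
  (UV)[1][0] = (-7)*(7) + (3)*(6) + (-10)*(-4) = 9
  (UV)[1][1] = (-7)*(1) + (3)*(-1) + (-10)*(-4) = 30
UV =
[       34        40 ]
[        9        30 ]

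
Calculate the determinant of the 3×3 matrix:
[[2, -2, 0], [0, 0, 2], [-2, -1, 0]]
12

Expansion along first row:
det = 2·det([[0,2],[-1,0]]) - -2·det([[0,2],[-2,0]]) + 0·det([[0,0],[-2,-1]])
    = 2·(0·0 - 2·-1) - -2·(0·0 - 2·-2) + 0·(0·-1 - 0·-2)
    = 2·2 - -2·4 + 0·0
    = 4 + 8 + 0 = 12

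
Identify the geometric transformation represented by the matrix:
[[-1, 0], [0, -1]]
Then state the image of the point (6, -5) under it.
rotation by 180° (or reflection through origin); image of (6, -5) is (-6, 5)

This matches the form [[cos θ, -sin θ], [sin θ, cos θ]] of a rotation matrix; reading off cos θ and sin θ gives the angle.
The matrix [[-1, 0], [0, -1]] represents: rotation by 180° (or reflection through origin).
Applying it to (6, -5): [-1·6 + 0·-5, 0·6 + -1·-5] = (-6, 5).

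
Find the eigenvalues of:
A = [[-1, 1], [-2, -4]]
λ = -3, -2

Solve det(A - λI) = 0. For a 2×2 matrix this is λ² - (trace)λ + det = 0.
trace(A) = -1 - 4 = -5.
det(A) = (-1)*(-4) - (1)*(-2) = 4 + 2 = 6.
Characteristic equation: λ² - (-5)λ + (6) = 0.
Discriminant: (-5)² - 4*(6) = 25 - 24 = 1.
Roots: λ = (-5 ± √1) / 2 = -3, -2.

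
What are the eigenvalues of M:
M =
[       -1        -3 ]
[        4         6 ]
λ = 2, 3

Solve det(M - λI) = 0. For a 2×2 matrix the characteristic equation is λ² - (trace)λ + det = 0.
trace(M) = a + d = -1 + 6 = 5.
det(M) = a*d - b*c = (-1)*(6) - (-3)*(4) = -6 + 12 = 6.
Characteristic equation: λ² - (5)λ + (6) = 0.
Discriminant = (5)² - 4*(6) = 25 - 24 = 1.
λ = (5 ± √1) / 2 = (5 ± 1) / 2 = 2, 3.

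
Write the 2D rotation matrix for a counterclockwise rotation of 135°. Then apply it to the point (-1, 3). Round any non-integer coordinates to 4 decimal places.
R = [[-√2/2, -√2/2], [√2/2, -√2/2]]; R·(-1, 3) = (-1.4142, -2.8284)

Rotation matrix formula: R(θ) = [[cos θ, -sin θ], [sin θ, cos θ]]
For θ = 135°:
cos(135°) = -√2/2
sin(135°) = √2/2
R = [[-√2/2, -√2/2], [√2/2, -√2/2]]
Apply to (-1, 3): [-√2/2·-1 + (-√2/2)·3, √2/2·-1 + -√2/2·3] = (-1.4142, -2.8284)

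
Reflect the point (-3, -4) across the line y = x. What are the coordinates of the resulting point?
(-4, -3)

Reflection across line y = x: (-3, -4) → (-4, -3)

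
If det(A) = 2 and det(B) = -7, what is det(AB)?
-14

Use the multiplicative property of determinants: det(AB) = det(A)*det(B).
det(AB) = (2)*(-7) = -14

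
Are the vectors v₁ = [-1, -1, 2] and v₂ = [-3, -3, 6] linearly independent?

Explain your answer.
No, linearly dependent (v₂ = 3·v₁)

Check whether there is a scalar k with v₂ = k·v₁.
Comparing components, k = 3 satisfies 3·[-1, -1, 2] = [-3, -3, 6].
Since v₂ is a scalar multiple of v₁, the two vectors are linearly dependent.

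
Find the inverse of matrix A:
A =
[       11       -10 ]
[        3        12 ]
det(A) = 162
A⁻¹ =
[     2/27      5/81 ]
[    -1/54    11/162 ]

For a 2×2 matrix A = [[a, b], [c, d]] with det(A) ≠ 0, A⁻¹ = (1/det(A)) * [[d, -b], [-c, a]].
det(A) = (11)*(12) - (-10)*(3) = 132 + 30 = 162.
A⁻¹ = (1/162) * [[12, 10], [-3, 11]].
Dividing each entry by 162 and reducing:
A⁻¹ =
[     2/27      5/81 ]
[    -1/54    11/162 ]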